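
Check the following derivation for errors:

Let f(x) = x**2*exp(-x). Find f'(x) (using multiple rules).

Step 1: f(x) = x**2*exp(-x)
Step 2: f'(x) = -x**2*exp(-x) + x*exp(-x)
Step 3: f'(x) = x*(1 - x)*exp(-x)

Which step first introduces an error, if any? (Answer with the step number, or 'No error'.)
Step 2

Step 2 is incorrect due to a wrong coefficient.
The step shows: -x**2*exp(-x) + x*exp(-x)
The correct value should be: -x**2*exp(-x) + 2*x*exp(-x)

Explanation: The coefficient 2 was incorrectly written as 1: the term 2*x*exp(-x) was incorrectly written as x*exp(-x)
The later steps are derived from this incorrect expression, so the error originates in Step 2.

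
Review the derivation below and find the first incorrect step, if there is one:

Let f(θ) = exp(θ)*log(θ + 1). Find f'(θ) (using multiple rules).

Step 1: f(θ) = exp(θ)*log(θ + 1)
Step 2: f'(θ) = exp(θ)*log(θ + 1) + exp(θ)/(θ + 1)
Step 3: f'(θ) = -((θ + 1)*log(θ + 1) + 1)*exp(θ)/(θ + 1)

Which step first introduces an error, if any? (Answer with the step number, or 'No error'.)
Step 3

Step 3 is incorrect due to a sign flip.
The step shows: -((θ + 1)*log(θ + 1) + 1)*exp(θ)/(θ + 1)
The correct value should be: ((θ + 1)*log(θ + 1) + 1)*exp(θ)/(θ + 1)

Explanation: The sign of the whole expression was flipped: the term ((θ + 1)*log(θ + 1) + 1)*exp(θ)/(θ + 1) was incorrectly written as -((θ + 1)*log(θ + 1) + 1)*exp(θ)/(θ + 1)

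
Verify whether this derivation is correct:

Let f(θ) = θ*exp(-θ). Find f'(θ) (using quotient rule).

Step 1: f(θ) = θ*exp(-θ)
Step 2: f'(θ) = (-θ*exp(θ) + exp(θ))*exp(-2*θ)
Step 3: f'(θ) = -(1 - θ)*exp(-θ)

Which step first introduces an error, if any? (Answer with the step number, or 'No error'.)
Step 3

Step 3 is incorrect due to a sign flip.
The step shows: -(1 - θ)*exp(-θ)
The correct value should be: (1 - θ)*exp(-θ)

Explanation: The sign of the whole expression was flipped: the term (1 - θ)*exp(-θ) was incorrectly written as -(1 - θ)*exp(-θ)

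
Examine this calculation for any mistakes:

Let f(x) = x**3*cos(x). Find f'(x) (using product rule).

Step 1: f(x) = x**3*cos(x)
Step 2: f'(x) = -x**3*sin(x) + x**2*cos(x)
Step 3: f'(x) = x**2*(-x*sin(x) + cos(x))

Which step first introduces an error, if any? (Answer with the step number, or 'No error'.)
Step 2

Step 2 is incorrect due to a wrong coefficient.
The step shows: -x**3*sin(x) + x**2*cos(x)
The correct value should be: -x**3*sin(x) + 3*x**2*cos(x)

Explanation: The coefficient 3 was incorrectly written as 1: the term 3*x**2*cos(x) was incorrectly written as x**2*cos(x)
The later steps are derived from this incorrect expression, so the error originates in Step 2.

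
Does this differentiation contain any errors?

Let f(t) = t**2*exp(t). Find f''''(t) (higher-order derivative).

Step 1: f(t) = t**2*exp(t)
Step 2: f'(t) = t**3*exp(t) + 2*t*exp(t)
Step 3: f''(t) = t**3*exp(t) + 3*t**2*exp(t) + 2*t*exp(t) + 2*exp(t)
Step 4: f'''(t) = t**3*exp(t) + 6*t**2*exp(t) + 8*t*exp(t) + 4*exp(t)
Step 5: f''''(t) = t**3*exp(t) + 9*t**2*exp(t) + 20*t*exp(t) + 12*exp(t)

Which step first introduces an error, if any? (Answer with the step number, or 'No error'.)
Step 2

Step 2 is incorrect due to a wrong exponent.
The step shows: t**3*exp(t) + 2*t*exp(t)
The correct value should be: t**2*exp(t) + 2*t*exp(t)

Explanation: The exponent 2 on t was incorrectly written as 3: the term t**2*exp(t) was incorrectly written as t**3*exp(t)
The later steps are derived from this incorrect expression, so the error originates in Step 2.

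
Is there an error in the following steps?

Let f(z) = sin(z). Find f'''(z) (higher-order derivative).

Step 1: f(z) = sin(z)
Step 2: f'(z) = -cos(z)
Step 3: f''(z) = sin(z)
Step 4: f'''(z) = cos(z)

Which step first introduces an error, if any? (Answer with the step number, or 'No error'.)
Step 2

Step 2 is incorrect due to a sign flip.
The step shows: -cos(z)
The correct value should be: cos(z)

Explanation: The sign of the whole expression was flipped: the term cos(z) was incorrectly written as -cos(z)
The later steps are derived from this incorrect expression, so the error originates in Step 2.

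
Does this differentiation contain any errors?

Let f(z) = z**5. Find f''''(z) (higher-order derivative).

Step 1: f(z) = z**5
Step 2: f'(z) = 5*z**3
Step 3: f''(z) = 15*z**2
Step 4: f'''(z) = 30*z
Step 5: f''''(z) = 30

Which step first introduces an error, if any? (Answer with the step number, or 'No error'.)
Step 2

Step 2 is incorrect due to a wrong exponent.
The step shows: 5*z**3
The correct value should be: 5*z**4

Explanation: The exponent 4 on z was incorrectly written as 3: the term 5*z**4 was incorrectly written as 5*z**3
The later steps are derived from this incorrect expression, so the error originates in Step 2.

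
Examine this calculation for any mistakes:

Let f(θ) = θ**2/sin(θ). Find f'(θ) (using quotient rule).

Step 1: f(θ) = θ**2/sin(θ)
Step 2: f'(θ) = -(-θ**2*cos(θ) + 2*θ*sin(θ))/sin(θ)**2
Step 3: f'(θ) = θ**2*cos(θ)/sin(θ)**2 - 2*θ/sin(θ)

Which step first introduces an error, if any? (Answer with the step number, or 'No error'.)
Step 2

Step 2 is incorrect due to a sign flip.
The step shows: -(-θ**2*cos(θ) + 2*θ*sin(θ))/sin(θ)**2
The correct value should be: (-θ**2*cos(θ) + 2*θ*sin(θ))/sin(θ)**2

Explanation: The sign of the whole expression was flipped: the term (-θ**2*cos(θ) + 2*θ*sin(θ))/sin(θ)**2 was incorrectly written as -(-θ**2*cos(θ) + 2*θ*sin(θ))/sin(θ)**2
The later steps are derived from this incorrect expression, so the error originates in Step 2.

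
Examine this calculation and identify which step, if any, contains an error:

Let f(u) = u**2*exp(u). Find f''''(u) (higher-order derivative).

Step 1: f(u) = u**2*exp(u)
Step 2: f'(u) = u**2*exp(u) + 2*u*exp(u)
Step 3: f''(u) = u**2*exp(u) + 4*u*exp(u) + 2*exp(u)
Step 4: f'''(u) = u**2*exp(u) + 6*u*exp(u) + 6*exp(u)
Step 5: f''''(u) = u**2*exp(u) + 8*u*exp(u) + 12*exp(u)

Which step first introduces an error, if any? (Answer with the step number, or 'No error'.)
No error

All steps in this derivation are correct.
The final answer f''''(u) = u**2*exp(u) + 8*u*exp(u) + 12*exp(u) is valid.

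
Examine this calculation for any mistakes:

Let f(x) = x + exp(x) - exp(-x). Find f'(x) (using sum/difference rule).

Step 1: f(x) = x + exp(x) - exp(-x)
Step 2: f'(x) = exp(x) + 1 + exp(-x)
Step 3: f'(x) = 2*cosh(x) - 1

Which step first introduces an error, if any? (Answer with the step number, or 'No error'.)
Step 3

Step 3 is incorrect due to a sign flip.
The step shows: 2*cosh(x) - 1
The correct value should be: 2*cosh(x) + 1

Explanation: The sign of one term was flipped: the term 1 was incorrectly written as -1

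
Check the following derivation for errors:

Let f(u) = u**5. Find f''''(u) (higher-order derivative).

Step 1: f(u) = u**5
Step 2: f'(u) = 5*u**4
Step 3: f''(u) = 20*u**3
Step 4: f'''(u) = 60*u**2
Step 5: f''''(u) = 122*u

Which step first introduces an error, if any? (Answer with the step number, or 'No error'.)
Step 5

Step 5 is incorrect due to a wrong coefficient.
The step shows: 122*u
The correct value should be: 120*u

Explanation: The coefficient 120 was incorrectly written as 122: the term 120*u was incorrectly written as 122*u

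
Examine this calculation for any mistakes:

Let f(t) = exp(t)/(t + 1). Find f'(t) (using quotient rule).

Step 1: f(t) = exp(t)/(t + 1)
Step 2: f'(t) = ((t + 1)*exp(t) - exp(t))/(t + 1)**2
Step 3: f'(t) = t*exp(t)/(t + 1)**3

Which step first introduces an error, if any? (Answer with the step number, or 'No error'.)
Step 3

Step 3 is incorrect due to a wrong exponent.
The step shows: t*exp(t)/(t + 1)**3
The correct value should be: t*exp(t)/(t + 1)**2

Explanation: The exponent -2 on t + 1 was incorrectly written as -3: the term t*exp(t)/(t + 1)**2 was incorrectly written as t*exp(t)/(t + 1)**3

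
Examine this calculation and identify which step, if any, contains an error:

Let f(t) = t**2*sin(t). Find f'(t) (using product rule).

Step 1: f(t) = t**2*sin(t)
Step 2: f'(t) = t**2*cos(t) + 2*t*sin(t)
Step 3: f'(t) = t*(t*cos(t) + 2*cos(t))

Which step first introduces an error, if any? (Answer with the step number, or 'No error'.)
Step 3

Step 3 is incorrect due to a wrong trig function.
The step shows: t*(t*cos(t) + 2*cos(t))
The correct value should be: t*(t*cos(t) + 2*sin(t))

Explanation: sin(t) was incorrectly written as cos(t): the term t*(t*cos(t) + 2*sin(t)) was incorrectly written as t*(t*cos(t) + 2*cos(t))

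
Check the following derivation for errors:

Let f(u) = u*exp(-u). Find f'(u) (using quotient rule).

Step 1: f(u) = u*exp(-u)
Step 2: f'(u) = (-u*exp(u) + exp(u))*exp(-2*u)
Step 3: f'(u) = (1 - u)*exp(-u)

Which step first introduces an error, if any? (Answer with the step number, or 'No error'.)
No error

All steps in this derivation are correct.
The final answer f'(u) = (1 - u)*exp(-u) is valid.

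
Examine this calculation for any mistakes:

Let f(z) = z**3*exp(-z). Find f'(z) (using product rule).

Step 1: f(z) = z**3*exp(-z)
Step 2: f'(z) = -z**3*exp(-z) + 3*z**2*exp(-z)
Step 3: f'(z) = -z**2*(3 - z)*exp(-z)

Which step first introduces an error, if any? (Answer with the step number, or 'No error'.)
Step 3

Step 3 is incorrect due to a sign flip.
The step shows: -z**2*(3 - z)*exp(-z)
The correct value should be: z**2*(3 - z)*exp(-z)

Explanation: The sign of the whole expression was flipped: the term z**2*(3 - z)*exp(-z) was incorrectly written as -z**2*(3 - z)*exp(-z)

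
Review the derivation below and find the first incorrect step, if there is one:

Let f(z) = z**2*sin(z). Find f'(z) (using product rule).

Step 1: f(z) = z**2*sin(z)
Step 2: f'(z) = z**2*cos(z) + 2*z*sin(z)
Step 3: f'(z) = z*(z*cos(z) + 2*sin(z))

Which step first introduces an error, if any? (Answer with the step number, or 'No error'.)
No error

All steps in this derivation are correct.
The final answer f'(z) = z*(z*cos(z) + 2*sin(z)) is valid.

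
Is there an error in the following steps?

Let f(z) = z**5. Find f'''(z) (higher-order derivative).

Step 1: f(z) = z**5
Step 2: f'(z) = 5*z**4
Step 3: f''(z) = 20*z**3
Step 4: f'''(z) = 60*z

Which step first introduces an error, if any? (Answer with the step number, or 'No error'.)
Step 4

Step 4 is incorrect due to a wrong exponent.
The step shows: 60*z
The correct value should be: 60*z**2

Explanation: The exponent 2 on z was incorrectly written as 1: the term 60*z**2 was incorrectly written as 60*z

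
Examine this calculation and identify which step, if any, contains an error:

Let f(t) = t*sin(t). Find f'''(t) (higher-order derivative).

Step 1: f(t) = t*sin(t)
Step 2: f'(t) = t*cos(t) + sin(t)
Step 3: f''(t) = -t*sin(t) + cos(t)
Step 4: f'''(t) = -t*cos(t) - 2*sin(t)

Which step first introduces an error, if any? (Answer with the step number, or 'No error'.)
Step 3

Step 3 is incorrect due to a wrong coefficient.
The step shows: -t*sin(t) + cos(t)
The correct value should be: -t*sin(t) + 2*cos(t)

Explanation: The coefficient 2 was incorrectly written as 1: the term 2*cos(t) was incorrectly written as cos(t)
The later steps are derived from this incorrect expression, so the error originates in Step 3.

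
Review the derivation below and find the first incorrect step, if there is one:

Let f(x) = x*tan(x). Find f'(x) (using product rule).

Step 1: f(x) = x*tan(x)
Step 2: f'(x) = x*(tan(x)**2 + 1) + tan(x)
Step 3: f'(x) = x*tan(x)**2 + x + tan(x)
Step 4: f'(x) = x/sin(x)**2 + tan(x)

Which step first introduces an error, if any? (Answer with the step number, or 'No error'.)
Step 4

Step 4 is incorrect due to a wrong trig function.
The step shows: x/sin(x)**2 + tan(x)
The correct value should be: x/cos(x)**2 + tan(x)

Explanation: cos(x) was incorrectly written as sin(x): the term x/cos(x)**2 was incorrectly written as x/sin(x)**2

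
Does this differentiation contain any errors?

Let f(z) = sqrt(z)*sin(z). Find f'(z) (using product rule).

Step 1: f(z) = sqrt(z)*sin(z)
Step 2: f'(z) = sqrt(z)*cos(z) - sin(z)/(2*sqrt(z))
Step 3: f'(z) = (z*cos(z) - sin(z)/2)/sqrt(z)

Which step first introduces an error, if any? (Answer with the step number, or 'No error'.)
Step 2

Step 2 is incorrect due to a sign flip.
The step shows: sqrt(z)*cos(z) - sin(z)/(2*sqrt(z))
The correct value should be: sqrt(z)*cos(z) + sin(z)/(2*sqrt(z))

Explanation: The sign of one term was flipped: the term sin(z)/(2*sqrt(z)) was incorrectly written as -sin(z)/(2*sqrt(z))
The later steps are derived from this incorrect expression, so the error originates in Step 2.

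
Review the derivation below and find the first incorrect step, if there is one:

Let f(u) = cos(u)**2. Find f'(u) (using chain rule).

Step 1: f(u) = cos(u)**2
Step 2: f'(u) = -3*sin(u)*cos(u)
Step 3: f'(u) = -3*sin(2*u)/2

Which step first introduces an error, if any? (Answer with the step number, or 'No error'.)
Step 2

Step 2 is incorrect due to a wrong coefficient.
The step shows: -3*sin(u)*cos(u)
The correct value should be: -2*sin(u)*cos(u)

Explanation: The coefficient -2 was incorrectly written as -3: the term -2*sin(u)*cos(u) was incorrectly written as -3*sin(u)*cos(u)
The later steps are derived from this incorrect expression, so the error originates in Step 2.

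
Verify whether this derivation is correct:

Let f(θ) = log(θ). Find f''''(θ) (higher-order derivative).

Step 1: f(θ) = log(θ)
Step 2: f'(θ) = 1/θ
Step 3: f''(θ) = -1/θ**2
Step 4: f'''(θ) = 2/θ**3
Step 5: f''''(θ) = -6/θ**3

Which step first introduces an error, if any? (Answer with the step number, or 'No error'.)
Step 5

Step 5 is incorrect due to a wrong exponent.
The step shows: -6/θ**3
The correct value should be: -6/θ**4

Explanation: The exponent -4 on θ was incorrectly written as -3: the term -6/θ**4 was incorrectly written as -6/θ**3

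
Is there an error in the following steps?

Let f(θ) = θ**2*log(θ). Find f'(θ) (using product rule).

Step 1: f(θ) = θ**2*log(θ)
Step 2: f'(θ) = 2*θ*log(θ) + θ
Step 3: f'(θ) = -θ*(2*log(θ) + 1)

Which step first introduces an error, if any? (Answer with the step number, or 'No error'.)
Step 3

Step 3 is incorrect due to a sign flip.
The step shows: -θ*(2*log(θ) + 1)
The correct value should be: θ*(2*log(θ) + 1)

Explanation: The sign of the whole expression was flipped: the term θ*(2*log(θ) + 1) was incorrectly written as -θ*(2*log(θ) + 1)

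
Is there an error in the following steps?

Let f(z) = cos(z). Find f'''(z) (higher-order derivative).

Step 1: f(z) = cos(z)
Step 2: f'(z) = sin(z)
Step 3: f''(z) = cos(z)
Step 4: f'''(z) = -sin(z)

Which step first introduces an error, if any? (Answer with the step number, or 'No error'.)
Step 2

Step 2 is incorrect due to a sign flip.
The step shows: sin(z)
The correct value should be: -sin(z)

Explanation: The sign of the whole expression was flipped: the term -sin(z) was incorrectly written as sin(z)
The later steps are derived from this incorrect expression, so the error originates in Step 2.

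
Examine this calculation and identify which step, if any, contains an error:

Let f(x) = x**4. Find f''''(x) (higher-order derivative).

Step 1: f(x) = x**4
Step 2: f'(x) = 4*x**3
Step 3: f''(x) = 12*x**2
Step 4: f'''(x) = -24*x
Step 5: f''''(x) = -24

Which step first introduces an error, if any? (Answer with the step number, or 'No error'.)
Step 4

Step 4 is incorrect due to a sign flip.
The step shows: -24*x
The correct value should be: 24*x

Explanation: The sign of the whole expression was flipped: the term 24*x was incorrectly written as -24*x
The later steps are derived from this incorrect expression, so the error originates in Step 4.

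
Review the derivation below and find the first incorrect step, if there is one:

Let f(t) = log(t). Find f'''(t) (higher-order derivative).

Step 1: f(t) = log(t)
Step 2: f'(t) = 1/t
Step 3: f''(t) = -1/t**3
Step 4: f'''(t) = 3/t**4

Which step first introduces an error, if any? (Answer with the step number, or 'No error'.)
Step 3

Step 3 is incorrect due to a wrong exponent.
The step shows: -1/t**3
The correct value should be: -1/t**2

Explanation: The exponent -2 on t was incorrectly written as -3: the term -1/t**2 was incorrectly written as -1/t**3
The later steps are derived from this incorrect expression, so the error originates in Step 3.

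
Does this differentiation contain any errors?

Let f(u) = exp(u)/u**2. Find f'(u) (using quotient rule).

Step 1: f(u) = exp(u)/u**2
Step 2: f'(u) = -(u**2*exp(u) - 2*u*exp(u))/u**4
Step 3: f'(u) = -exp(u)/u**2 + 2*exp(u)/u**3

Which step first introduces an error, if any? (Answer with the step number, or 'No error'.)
Step 2

Step 2 is incorrect due to a sign flip.
The step shows: -(u**2*exp(u) - 2*u*exp(u))/u**4
The correct value should be: (u**2*exp(u) - 2*u*exp(u))/u**4

Explanation: The sign of the whole expression was flipped: the term (u**2*exp(u) - 2*u*exp(u))/u**4 was incorrectly written as -(u**2*exp(u) - 2*u*exp(u))/u**4
The later steps are derived from this incorrect expression, so the error originates in Step 2.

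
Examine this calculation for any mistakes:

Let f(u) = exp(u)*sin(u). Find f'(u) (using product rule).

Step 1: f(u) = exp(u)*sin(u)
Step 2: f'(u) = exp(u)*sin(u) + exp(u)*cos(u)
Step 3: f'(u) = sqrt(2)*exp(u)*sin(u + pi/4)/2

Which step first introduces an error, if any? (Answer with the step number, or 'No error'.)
Step 3

Step 3 is incorrect due to a wrong exponent.
The step shows: sqrt(2)*exp(u)*sin(u + pi/4)/2
The correct value should be: sqrt(2)*exp(u)*sin(u + pi/4)

Explanation: The exponent 1/2 on 2 was incorrectly written as -1/2: the term sqrt(2)*exp(u)*sin(u + pi/4) was incorrectly written as sqrt(2)*exp(u)*sin(u + pi/4)/2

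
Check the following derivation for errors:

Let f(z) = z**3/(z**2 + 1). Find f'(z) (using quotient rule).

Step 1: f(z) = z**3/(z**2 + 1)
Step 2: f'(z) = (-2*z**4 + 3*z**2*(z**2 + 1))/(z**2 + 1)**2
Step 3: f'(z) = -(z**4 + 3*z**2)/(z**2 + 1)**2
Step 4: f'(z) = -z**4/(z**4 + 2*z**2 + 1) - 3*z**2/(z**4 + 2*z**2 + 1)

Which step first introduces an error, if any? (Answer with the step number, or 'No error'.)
Step 3

Step 3 is incorrect due to a sign flip.
The step shows: -(z**4 + 3*z**2)/(z**2 + 1)**2
The correct value should be: (z**4 + 3*z**2)/(z**2 + 1)**2

Explanation: The sign of the whole expression was flipped: the term (z**4 + 3*z**2)/(z**2 + 1)**2 was incorrectly written as -(z**4 + 3*z**2)/(z**2 + 1)**2
The later steps are derived from this incorrect expression, so the error originates in Step 3.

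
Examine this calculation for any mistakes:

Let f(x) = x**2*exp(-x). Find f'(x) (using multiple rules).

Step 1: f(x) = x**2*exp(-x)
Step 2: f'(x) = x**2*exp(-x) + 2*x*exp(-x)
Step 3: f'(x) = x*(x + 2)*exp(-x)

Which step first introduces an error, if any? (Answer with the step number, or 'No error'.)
Step 2

Step 2 is incorrect due to a sign flip.
The step shows: x**2*exp(-x) + 2*x*exp(-x)
The correct value should be: -x**2*exp(-x) + 2*x*exp(-x)

Explanation: The sign of one term was flipped: the term -x**2*exp(-x) was incorrectly written as x**2*exp(-x)
The later steps are derived from this incorrect expression, so the error originates in Step 2.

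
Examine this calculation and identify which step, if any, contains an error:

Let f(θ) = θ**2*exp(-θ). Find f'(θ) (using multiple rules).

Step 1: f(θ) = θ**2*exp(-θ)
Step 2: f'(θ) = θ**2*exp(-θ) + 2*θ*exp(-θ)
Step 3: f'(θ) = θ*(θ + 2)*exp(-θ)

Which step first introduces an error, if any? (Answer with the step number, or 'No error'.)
Step 2

Step 2 is incorrect due to a sign flip.
The step shows: θ**2*exp(-θ) + 2*θ*exp(-θ)
The correct value should be: -θ**2*exp(-θ) + 2*θ*exp(-θ)

Explanation: The sign of one term was flipped: the term -θ**2*exp(-θ) was incorrectly written as θ**2*exp(-θ)
The later steps are derived from this incorrect expression, so the error originates in Step 2.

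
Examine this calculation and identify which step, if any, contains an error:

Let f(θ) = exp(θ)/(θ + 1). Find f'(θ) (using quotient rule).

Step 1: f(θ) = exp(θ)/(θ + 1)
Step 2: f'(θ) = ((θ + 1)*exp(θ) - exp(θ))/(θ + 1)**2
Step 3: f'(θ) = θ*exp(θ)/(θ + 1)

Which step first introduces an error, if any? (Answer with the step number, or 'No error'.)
Step 3

Step 3 is incorrect due to a wrong exponent.
The step shows: θ*exp(θ)/(θ + 1)
The correct value should be: θ*exp(θ)/(θ + 1)**2

Explanation: The exponent -2 on θ + 1 was incorrectly written as -1: the term θ*exp(θ)/(θ + 1)**2 was incorrectly written as θ*exp(θ)/(θ + 1)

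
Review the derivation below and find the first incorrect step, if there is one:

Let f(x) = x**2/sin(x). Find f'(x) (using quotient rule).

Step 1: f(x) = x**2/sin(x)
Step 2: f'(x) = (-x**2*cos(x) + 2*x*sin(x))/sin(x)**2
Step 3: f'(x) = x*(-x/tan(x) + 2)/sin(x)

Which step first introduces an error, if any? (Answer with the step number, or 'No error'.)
No error

All steps in this derivation are correct.
The final answer f'(x) = x*(-x/tan(x) + 2)/sin(x) is valid.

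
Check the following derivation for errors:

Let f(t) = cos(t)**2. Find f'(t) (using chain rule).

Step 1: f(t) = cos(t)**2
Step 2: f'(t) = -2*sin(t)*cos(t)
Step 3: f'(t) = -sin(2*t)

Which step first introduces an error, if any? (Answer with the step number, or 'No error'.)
No error

All steps in this derivation are correct.
The final answer f'(t) = -sin(2*t) is valid.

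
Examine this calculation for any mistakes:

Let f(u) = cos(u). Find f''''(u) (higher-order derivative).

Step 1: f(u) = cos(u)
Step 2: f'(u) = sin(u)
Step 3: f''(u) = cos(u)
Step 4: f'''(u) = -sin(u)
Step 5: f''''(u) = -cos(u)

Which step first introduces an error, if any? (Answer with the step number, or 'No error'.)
Step 2

Step 2 is incorrect due to a sign flip.
The step shows: sin(u)
The correct value should be: -sin(u)

Explanation: The sign of the whole expression was flipped: the term -sin(u) was incorrectly written as sin(u)
The later steps are derived from this incorrect expression, so the error originates in Step 2.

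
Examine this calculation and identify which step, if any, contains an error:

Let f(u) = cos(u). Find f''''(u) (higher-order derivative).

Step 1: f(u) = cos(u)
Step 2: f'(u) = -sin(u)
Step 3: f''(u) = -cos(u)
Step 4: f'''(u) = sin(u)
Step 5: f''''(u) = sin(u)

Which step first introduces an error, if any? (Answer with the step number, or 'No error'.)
Step 5

Step 5 is incorrect due to a wrong trig function.
The step shows: sin(u)
The correct value should be: cos(u)

Explanation: cos(u) was incorrectly written as sin(u): the term cos(u) was incorrectly written as sin(u)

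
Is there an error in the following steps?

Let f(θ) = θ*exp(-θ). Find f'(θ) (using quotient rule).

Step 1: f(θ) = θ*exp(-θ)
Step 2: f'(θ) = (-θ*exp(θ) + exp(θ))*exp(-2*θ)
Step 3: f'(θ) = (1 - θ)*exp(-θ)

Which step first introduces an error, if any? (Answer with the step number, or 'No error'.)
No error

All steps in this derivation are correct.
The final answer f'(θ) = (1 - θ)*exp(-θ) is valid.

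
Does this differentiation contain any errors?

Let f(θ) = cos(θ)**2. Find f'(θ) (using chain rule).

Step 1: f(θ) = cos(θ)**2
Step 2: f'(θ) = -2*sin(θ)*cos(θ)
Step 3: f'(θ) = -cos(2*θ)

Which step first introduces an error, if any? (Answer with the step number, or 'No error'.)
Step 3

Step 3 is incorrect due to a wrong trig function.
The step shows: -cos(2*θ)
The correct value should be: -sin(2*θ)

Explanation: sin(2*θ) was incorrectly written as cos(2*θ): the term -sin(2*θ) was incorrectly written as -cos(2*θ)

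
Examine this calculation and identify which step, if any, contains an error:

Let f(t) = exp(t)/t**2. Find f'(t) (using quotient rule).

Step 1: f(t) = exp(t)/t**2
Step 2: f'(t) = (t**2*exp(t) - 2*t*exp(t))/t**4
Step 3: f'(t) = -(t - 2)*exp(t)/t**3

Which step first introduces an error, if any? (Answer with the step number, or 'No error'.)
Step 3

Step 3 is incorrect due to a sign flip.
The step shows: -(t - 2)*exp(t)/t**3
The correct value should be: (t - 2)*exp(t)/t**3

Explanation: The sign of the whole expression was flipped: the term (t - 2)*exp(t)/t**3 was incorrectly written as -(t - 2)*exp(t)/t**3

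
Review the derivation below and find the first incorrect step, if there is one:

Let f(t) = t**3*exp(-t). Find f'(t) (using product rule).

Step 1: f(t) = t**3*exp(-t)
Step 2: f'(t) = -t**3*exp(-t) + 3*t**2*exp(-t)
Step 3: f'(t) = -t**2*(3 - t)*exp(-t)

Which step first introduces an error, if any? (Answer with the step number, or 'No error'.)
Step 3

Step 3 is incorrect due to a sign flip.
The step shows: -t**2*(3 - t)*exp(-t)
The correct value should be: t**2*(3 - t)*exp(-t)

Explanation: The sign of the whole expression was flipped: the term t**2*(3 - t)*exp(-t) was incorrectly written as -t**2*(3 - t)*exp(-t)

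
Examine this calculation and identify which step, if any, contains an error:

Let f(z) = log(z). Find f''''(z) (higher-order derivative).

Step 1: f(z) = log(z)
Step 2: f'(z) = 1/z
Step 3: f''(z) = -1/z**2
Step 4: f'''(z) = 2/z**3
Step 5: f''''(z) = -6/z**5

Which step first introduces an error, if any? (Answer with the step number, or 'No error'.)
Step 5

Step 5 is incorrect due to a wrong exponent.
The step shows: -6/z**5
The correct value should be: -6/z**4

Explanation: The exponent -4 on z was incorrectly written as -5: the term -6/z**4 was incorrectly written as -6/z**5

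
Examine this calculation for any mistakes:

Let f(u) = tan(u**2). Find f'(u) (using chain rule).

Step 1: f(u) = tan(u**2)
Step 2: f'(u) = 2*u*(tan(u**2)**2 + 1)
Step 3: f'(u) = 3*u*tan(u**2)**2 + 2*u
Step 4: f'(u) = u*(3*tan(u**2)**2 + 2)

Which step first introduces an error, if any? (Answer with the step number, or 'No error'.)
Step 3

Step 3 is incorrect due to a wrong coefficient.
The step shows: 3*u*tan(u**2)**2 + 2*u
The correct value should be: 2*u*tan(u**2)**2 + 2*u

Explanation: The coefficient 2 was incorrectly written as 3: the term 2*u*tan(u**2)**2 was incorrectly written as 3*u*tan(u**2)**2
The later steps are derived from this incorrect expression, so the error originates in Step 3.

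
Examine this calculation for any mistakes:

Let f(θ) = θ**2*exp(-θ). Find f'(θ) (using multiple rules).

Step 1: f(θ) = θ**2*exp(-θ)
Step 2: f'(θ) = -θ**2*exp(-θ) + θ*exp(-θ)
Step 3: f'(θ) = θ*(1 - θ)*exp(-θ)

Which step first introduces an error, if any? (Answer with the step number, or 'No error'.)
Step 2

Step 2 is incorrect due to a wrong coefficient.
The step shows: -θ**2*exp(-θ) + θ*exp(-θ)
The correct value should be: -θ**2*exp(-θ) + 2*θ*exp(-θ)

Explanation: The coefficient 2 was incorrectly written as 1: the term 2*θ*exp(-θ) was incorrectly written as θ*exp(-θ)
The later steps are derived from this incorrect expression, so the error originates in Step 2.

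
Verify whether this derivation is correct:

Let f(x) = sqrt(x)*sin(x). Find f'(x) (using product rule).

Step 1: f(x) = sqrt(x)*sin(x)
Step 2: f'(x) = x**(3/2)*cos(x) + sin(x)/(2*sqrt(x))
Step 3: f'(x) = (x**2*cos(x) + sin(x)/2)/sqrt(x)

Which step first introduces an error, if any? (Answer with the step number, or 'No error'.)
Step 2

Step 2 is incorrect due to a wrong exponent.
The step shows: x**(3/2)*cos(x) + sin(x)/(2*sqrt(x))
The correct value should be: sqrt(x)*cos(x) + sin(x)/(2*sqrt(x))

Explanation: The exponent 1/2 on x was incorrectly written as 3/2: the term sqrt(x)*cos(x) was incorrectly written as x**(3/2)*cos(x)
The later steps are derived from this incorrect expression, so the error originates in Step 2.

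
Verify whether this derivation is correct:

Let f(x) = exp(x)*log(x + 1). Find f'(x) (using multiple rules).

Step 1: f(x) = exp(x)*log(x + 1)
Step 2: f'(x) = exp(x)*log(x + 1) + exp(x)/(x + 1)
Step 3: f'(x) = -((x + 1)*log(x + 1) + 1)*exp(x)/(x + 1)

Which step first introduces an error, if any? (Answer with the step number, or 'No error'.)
Step 3

Step 3 is incorrect due to a sign flip.
The step shows: -((x + 1)*log(x + 1) + 1)*exp(x)/(x + 1)
The correct value should be: ((x + 1)*log(x + 1) + 1)*exp(x)/(x + 1)

Explanation: The sign of the whole expression was flipped: the term ((x + 1)*log(x + 1) + 1)*exp(x)/(x + 1) was incorrectly written as -((x + 1)*log(x + 1) + 1)*exp(x)/(x + 1)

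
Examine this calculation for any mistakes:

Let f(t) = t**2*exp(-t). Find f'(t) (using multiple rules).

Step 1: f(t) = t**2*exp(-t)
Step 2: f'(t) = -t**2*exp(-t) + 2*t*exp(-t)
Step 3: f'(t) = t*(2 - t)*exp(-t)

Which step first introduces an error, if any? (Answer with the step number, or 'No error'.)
No error

All steps in this derivation are correct.
The final answer f'(t) = t*(2 - t)*exp(-t) is valid.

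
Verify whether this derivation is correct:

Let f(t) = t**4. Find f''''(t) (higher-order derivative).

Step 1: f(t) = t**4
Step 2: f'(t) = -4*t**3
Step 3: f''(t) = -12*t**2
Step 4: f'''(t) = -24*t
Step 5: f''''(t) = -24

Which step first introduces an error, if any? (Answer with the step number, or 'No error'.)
Step 2

Step 2 is incorrect due to a sign flip.
The step shows: -4*t**3
The correct value should be: 4*t**3

Explanation: The sign of the whole expression was flipped: the term 4*t**3 was incorrectly written as -4*t**3
The later steps are derived from this incorrect expression, so the error originates in Step 2.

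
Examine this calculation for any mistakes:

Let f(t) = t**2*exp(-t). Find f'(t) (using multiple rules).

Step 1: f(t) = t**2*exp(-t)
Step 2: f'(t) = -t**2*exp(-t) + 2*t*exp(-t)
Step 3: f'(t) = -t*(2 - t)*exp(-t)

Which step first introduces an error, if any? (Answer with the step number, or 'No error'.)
Step 3

Step 3 is incorrect due to a sign flip.
The step shows: -t*(2 - t)*exp(-t)
The correct value should be: t*(2 - t)*exp(-t)

Explanation: The sign of the whole expression was flipped: the term t*(2 - t)*exp(-t) was incorrectly written as -t*(2 - t)*exp(-t)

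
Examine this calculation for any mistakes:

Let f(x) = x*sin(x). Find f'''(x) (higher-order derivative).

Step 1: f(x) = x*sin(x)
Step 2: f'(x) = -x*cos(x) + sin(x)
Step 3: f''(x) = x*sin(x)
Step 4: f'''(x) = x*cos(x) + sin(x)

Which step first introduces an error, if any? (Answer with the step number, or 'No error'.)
Step 2

Step 2 is incorrect due to a sign flip.
The step shows: -x*cos(x) + sin(x)
The correct value should be: x*cos(x) + sin(x)

Explanation: The sign of one term was flipped: the term x*cos(x) was incorrectly written as -x*cos(x)
The later steps are derived from this incorrect expression, so the error originates in Step 2.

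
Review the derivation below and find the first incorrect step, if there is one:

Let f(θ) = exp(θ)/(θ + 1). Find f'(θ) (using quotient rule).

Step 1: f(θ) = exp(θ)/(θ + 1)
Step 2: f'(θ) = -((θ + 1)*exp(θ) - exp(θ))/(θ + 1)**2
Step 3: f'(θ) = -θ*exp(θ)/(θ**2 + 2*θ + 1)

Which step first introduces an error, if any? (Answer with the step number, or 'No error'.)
Step 2

Step 2 is incorrect due to a sign flip.
The step shows: -((θ + 1)*exp(θ) - exp(θ))/(θ + 1)**2
The correct value should be: ((θ + 1)*exp(θ) - exp(θ))/(θ + 1)**2

Explanation: The sign of the whole expression was flipped: the term ((θ + 1)*exp(θ) - exp(θ))/(θ + 1)**2 was incorrectly written as -((θ + 1)*exp(θ) - exp(θ))/(θ + 1)**2
The later steps are derived from this incorrect expression, so the error originates in Step 2.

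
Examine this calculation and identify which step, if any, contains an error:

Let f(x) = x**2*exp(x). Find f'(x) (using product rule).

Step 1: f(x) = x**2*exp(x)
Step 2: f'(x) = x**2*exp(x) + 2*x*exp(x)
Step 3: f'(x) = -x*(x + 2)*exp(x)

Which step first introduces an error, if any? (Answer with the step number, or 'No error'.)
Step 3

Step 3 is incorrect due to a sign flip.
The step shows: -x*(x + 2)*exp(x)
The correct value should be: x*(x + 2)*exp(x)

Explanation: The sign of the whole expression was flipped: the term x*(x + 2)*exp(x) was incorrectly written as -x*(x + 2)*exp(x)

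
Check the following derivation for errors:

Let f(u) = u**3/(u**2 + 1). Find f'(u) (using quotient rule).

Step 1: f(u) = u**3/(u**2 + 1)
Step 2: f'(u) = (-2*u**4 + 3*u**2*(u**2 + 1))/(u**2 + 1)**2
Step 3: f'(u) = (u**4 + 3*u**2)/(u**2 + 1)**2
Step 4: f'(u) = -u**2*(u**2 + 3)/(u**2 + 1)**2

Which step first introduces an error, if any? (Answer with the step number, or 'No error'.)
Step 4

Step 4 is incorrect due to a sign flip.
The step shows: -u**2*(u**2 + 3)/(u**2 + 1)**2
The correct value should be: u**2*(u**2 + 3)/(u**2 + 1)**2

Explanation: The sign of the whole expression was flipped: the term u**2*(u**2 + 3)/(u**2 + 1)**2 was incorrectly written as -u**2*(u**2 + 3)/(u**2 + 1)**2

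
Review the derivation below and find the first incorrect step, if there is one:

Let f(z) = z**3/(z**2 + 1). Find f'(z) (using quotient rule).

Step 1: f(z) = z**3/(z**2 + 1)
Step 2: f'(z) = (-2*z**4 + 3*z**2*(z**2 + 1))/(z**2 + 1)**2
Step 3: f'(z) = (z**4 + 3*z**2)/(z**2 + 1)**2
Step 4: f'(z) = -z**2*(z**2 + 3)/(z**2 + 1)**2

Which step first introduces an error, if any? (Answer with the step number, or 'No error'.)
Step 4

Step 4 is incorrect due to a sign flip.
The step shows: -z**2*(z**2 + 3)/(z**2 + 1)**2
The correct value should be: z**2*(z**2 + 3)/(z**2 + 1)**2

Explanation: The sign of the whole expression was flipped: the term z**2*(z**2 + 3)/(z**2 + 1)**2 was incorrectly written as -z**2*(z**2 + 3)/(z**2 + 1)**2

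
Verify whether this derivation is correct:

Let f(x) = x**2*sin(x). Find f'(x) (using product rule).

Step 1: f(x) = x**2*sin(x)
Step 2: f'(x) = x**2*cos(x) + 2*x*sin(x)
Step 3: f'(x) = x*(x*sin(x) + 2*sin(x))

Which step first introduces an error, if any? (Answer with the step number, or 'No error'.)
Step 3

Step 3 is incorrect due to a wrong trig function.
The step shows: x*(x*sin(x) + 2*sin(x))
The correct value should be: x*(x*cos(x) + 2*sin(x))

Explanation: cos(x) was incorrectly written as sin(x): the term x*(x*cos(x) + 2*sin(x)) was incorrectly written as x*(x*sin(x) + 2*sin(x))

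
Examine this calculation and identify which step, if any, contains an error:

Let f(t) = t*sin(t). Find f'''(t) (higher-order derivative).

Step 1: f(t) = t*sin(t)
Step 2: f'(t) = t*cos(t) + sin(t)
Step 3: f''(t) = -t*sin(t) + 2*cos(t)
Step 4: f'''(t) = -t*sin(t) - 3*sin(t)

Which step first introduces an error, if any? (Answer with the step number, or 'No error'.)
Step 4

Step 4 is incorrect due to a wrong trig function.
The step shows: -t*sin(t) - 3*sin(t)
The correct value should be: -t*cos(t) - 3*sin(t)

Explanation: cos(t) was incorrectly written as sin(t): the term -t*cos(t) was incorrectly written as -t*sin(t)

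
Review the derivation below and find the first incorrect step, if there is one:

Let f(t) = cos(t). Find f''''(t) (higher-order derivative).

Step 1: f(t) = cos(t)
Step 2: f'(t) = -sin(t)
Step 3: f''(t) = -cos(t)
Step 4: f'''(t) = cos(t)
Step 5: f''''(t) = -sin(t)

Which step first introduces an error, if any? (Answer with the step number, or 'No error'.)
Step 4

Step 4 is incorrect due to a wrong trig function.
The step shows: cos(t)
The correct value should be: sin(t)

Explanation: sin(t) was incorrectly written as cos(t): the term sin(t) was incorrectly written as cos(t)
The later steps are derived from this incorrect expression, so the error originates in Step 4.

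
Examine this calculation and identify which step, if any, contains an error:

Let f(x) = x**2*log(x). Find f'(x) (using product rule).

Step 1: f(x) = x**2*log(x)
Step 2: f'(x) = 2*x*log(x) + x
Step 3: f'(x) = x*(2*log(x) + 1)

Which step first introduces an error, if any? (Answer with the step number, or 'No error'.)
No error

All steps in this derivation are correct.
The final answer f'(x) = x*(2*log(x) + 1) is valid.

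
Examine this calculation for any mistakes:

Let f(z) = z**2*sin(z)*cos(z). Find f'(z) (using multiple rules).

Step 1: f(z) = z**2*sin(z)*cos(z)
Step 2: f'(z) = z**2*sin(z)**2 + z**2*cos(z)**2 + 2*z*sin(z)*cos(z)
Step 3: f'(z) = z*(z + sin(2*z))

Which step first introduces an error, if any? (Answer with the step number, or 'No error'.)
Step 2

Step 2 is incorrect due to a sign flip.
The step shows: z**2*sin(z)**2 + z**2*cos(z)**2 + 2*z*sin(z)*cos(z)
The correct value should be: -z**2*sin(z)**2 + z**2*cos(z)**2 + 2*z*sin(z)*cos(z)

Explanation: The sign of one term was flipped: the term -z**2*sin(z)**2 was incorrectly written as z**2*sin(z)**2
The later steps are derived from this incorrect expression, so the error originates in Step 2.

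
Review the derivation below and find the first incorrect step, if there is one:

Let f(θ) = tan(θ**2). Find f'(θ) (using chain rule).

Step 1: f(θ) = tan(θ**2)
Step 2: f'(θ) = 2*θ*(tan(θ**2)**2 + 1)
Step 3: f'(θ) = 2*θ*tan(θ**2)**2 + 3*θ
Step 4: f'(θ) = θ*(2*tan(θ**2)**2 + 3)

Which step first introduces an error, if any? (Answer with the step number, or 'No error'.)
Step 3

Step 3 is incorrect due to a wrong coefficient.
The step shows: 2*θ*tan(θ**2)**2 + 3*θ
The correct value should be: 2*θ*tan(θ**2)**2 + 2*θ

Explanation: The coefficient 2 was incorrectly written as 3: the term 2*θ was incorrectly written as 3*θ
The later steps are derived from this incorrect expression, so the error originates in Step 3.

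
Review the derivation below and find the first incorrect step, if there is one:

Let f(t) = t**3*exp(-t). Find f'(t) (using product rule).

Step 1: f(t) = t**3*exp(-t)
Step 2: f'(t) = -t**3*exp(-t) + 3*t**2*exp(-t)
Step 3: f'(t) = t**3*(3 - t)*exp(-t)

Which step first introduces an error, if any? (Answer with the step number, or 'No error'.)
Step 3

Step 3 is incorrect due to a wrong exponent.
The step shows: t**3*(3 - t)*exp(-t)
The correct value should be: t**2*(3 - t)*exp(-t)

Explanation: The exponent 2 on t was incorrectly written as 3: the term t**2*(3 - t)*exp(-t) was incorrectly written as t**3*(3 - t)*exp(-t)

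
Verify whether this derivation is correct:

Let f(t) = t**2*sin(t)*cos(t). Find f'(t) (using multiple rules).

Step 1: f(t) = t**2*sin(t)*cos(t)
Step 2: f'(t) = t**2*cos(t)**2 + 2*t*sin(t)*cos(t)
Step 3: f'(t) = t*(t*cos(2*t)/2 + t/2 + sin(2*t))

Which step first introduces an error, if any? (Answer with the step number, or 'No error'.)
Step 2

Step 2 is incorrect due to a dropped term.
The step shows: t**2*cos(t)**2 + 2*t*sin(t)*cos(t)
The correct value should be: -t**2*sin(t)**2 + t**2*cos(t)**2 + 2*t*sin(t)*cos(t)

Explanation: A term was dropped: the term -t**2*sin(t)**2 was incorrectly omitted
The later steps are derived from this incorrect expression, so the error originates in Step 2.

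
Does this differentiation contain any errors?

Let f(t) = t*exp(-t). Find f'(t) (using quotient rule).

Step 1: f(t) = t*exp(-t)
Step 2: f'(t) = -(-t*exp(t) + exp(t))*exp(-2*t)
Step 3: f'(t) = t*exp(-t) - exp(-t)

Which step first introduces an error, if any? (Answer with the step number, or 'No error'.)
Step 2

Step 2 is incorrect due to a sign flip.
The step shows: -(-t*exp(t) + exp(t))*exp(-2*t)
The correct value should be: (-t*exp(t) + exp(t))*exp(-2*t)

Explanation: The sign of the whole expression was flipped: the term (-t*exp(t) + exp(t))*exp(-2*t) was incorrectly written as -(-t*exp(t) + exp(t))*exp(-2*t)
The later steps are derived from this incorrect expression, so the error originates in Step 2.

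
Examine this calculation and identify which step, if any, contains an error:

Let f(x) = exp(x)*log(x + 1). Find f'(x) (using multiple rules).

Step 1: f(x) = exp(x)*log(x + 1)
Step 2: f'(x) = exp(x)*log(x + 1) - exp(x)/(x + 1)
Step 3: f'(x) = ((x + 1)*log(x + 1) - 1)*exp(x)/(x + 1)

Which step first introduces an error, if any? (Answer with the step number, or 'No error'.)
Step 2

Step 2 is incorrect due to a sign flip.
The step shows: exp(x)*log(x + 1) - exp(x)/(x + 1)
The correct value should be: exp(x)*log(x + 1) + exp(x)/(x + 1)

Explanation: The sign of one term was flipped: the term exp(x)/(x + 1) was incorrectly written as -exp(x)/(x + 1)
The later steps are derived from this incorrect expression, so the error originates in Step 2.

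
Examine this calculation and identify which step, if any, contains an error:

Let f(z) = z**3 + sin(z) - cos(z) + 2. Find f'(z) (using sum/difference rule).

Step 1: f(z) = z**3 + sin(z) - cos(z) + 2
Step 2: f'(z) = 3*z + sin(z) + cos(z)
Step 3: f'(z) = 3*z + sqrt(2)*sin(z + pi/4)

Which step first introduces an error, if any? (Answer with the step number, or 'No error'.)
Step 2

Step 2 is incorrect due to a wrong exponent.
The step shows: 3*z + sin(z) + cos(z)
The correct value should be: 3*z**2 + sin(z) + cos(z)

Explanation: The exponent 2 on z was incorrectly written as 1: the term 3*z**2 was incorrectly written as 3*z
The later steps are derived from this incorrect expression, so the error originates in Step 2.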